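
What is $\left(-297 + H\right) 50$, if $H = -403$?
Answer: $-35000$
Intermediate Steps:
$\left(-297 + H\right) 50 = \left(-297 - 403\right) 50 = \left(-700\right) 50 = -35000$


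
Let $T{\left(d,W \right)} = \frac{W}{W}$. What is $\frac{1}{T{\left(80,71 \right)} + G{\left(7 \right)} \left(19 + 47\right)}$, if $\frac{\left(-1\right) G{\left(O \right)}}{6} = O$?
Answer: $- \frac{1}{2771} \approx -0.00036088$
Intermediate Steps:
$G{\left(O \right)} = - 6 O$
$T{\left(d,W \right)} = 1$
$\frac{1}{T{\left(80,71 \right)} + G{\left(7 \right)} \left(19 + 47\right)} = \frac{1}{1 + \left(-6\right) 7 \left(19 + 47\right)} = \frac{1}{1 - 2772} = \frac{1}{-2771} = - \frac{1}{2771}$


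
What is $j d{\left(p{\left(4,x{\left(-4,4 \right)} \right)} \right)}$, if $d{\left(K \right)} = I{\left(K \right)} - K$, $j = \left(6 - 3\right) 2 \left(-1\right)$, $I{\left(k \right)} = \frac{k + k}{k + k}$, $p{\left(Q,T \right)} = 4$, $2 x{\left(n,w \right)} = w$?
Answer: $18$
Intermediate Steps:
$x{\left(n,w \right)} = \frac{w}{2}$
$I{\left(k \right)} = 1$ ($I{\left(k \right)} = \frac{2 k}{2 k} = 2 k \frac{1}{2 k} = 1$)
$j = -6$ ($j = 3 \left(-2\right) = -6$)
$d{\left(K \right)} = 1 - K$
$j d{\left(p{\left(4,x{\left(-4,4 \right)} \right)} \right)} = - 6 \left(1 - 4\right) = \left(-6\right) \left(-3\right) = 18$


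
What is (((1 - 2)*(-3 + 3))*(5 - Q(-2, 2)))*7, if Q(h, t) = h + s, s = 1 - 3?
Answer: 0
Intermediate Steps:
s = -2
Q(h, t) = -2 + h (Q(h, t) = h - 2 = -2 + h)
(((1 - 2)*(-3 + 3))*(5 - Q(-2, 2)))*7 = (((1 - 2)*(-3 + 3))*(5 - (-2 - 2)))*7 = ((-1*0)*(5 - 1*(-4)))*7 = (0*(5 + 4))*7 = (0*9)*7 = 0*7 = 0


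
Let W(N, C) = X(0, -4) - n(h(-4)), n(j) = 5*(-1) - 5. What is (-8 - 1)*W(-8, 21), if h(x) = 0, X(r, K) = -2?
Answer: -72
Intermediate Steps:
n(j) = -10 (n(j) = -5 - 5 = -10)
W(N, C) = 8 (W(N, C) = -2 - 1*(-10) = -2 + 10 = 8)
(-8 - 1)*W(-8, 21) = (-8 - 1)*8 = -9*8 = -72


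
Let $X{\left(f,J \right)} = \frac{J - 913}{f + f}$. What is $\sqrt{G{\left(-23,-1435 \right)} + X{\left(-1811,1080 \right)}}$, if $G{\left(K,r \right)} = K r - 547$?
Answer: $\frac{\sqrt{425812131998}}{3622} \approx 180.16$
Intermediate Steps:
$G{\left(K,r \right)} = -547 + K r$
$X{\left(f,J \right)} = \frac{-913 + J}{2 f}$
$\sqrt{G{\left(-23,-1435 \right)} + X{\left(-1811,1080 \right)}} = \sqrt{\left(-547 - -33005\right) + \frac{-913 + 1080}{2 \left(-1811\right)}} = \sqrt{\left(-547 + 33005\right) + \frac{1}{2} \left(- \frac{1}{1811}\right) 167} = \sqrt{32458 - \frac{167}{3622}} = \sqrt{\frac{117562709}{3622}} = \frac{\sqrt{425812131998}}{3622}$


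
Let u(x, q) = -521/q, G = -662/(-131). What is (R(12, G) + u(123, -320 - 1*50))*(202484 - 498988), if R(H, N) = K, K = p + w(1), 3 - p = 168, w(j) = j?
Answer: 8918692068/185 ≈ 4.8209e+7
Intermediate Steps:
p = -165 (p = 3 - 1*168 = 3 - 168 = -165)
G = 662/131 (G = -662*(-1/131) = 662/131 ≈ 5.0534)
K = -164 (K = -165 + 1 = -164)
R(H, N) = -164
(R(12, G) + u(123, -320 - 1*50))*(202484 - 498988) = (-164 - 521/(-320 - 1*50))*(202484 - 498988) = (-164 - 521/(-320 - 50))*(-296504) = (-164 - 521/(-370))*(-296504) = (-164 - 521*(-1/370))*(-296504) = (-164 + 521/370)*(-296504) = -60159/370*(-296504) = 8918692068/185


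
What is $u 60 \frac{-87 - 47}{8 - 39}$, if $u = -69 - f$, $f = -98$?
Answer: $\frac{233160}{31} \approx 7521.3$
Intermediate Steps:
$u = 29$ ($u = -69 - -98 = -69 + 98 = 29$)
$u 60 \frac{-87 - 47}{8 - 39} = 29 \cdot 60 \frac{-87 - 47}{8 - 39} = 1740 \left(- \frac{134}{-31}\right) = 1740 \left(\left(-134\right) \left(- \frac{1}{31}\right)\right) = 1740 \cdot \frac{134}{31} = \frac{233160}{31}$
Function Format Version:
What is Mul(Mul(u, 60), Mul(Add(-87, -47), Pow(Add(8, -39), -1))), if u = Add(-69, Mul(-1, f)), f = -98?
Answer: Rational(233160, 31) ≈ 7521.3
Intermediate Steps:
u = 29 (u = Add(-69, Mul(-1, -98)) = Add(-69, 98) = 29)
Mul(Mul(u, 60), Mul(Add(-87, -47), Pow(Add(8, -39), -1))) = Mul(Mul(29, 60), Mul(Add(-87, -47), Pow(Add(8, -39), -1))) = Mul(1740, Mul(-134, Pow(-31, -1))) = Mul(1740, Mul(-134, Rational(-1, 31))) = Mul(1740, Rational(134, 31)) = Rational(233160, 31)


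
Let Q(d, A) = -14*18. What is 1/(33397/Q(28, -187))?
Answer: -36/4771 ≈ -0.0075456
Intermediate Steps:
Q(d, A) = -252
1/(33397/Q(28, -187)) = 1/(33397/(-252)) = 1/(33397*(-1/252)) = 1/(-4771/36) = -36/4771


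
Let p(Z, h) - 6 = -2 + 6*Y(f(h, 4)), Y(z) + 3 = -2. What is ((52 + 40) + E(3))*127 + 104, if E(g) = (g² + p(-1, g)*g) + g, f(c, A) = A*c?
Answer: 3406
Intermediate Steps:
Y(z) = -5 (Y(z) = -3 - 2 = -5)
p(Z, h) = -26 (p(Z, h) = 6 + (-2 + 6*(-5)) = 6 + (-2 - 30) = 6 - 32 = -26)
E(g) = g² - 25*g (E(g) = (g² - 26*g) + g = g² - 25*g)
((52 + 40) + E(3))*127 + 104 = ((52 + 40) + 3*(-25 + 3))*127 + 104 = (92 + 3*(-22))*127 + 104 = (92 - 66)*127 + 104 = 26*127 + 104 = 3302 + 104 = 3406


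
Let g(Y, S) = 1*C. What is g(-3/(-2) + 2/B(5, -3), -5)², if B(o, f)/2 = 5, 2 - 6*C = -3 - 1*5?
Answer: 25/9 ≈ 2.7778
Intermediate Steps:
C = 5/3 (C = ⅓ - (-3 - 1*5)/6 = ⅓ - (-3 - 5)/6 = ⅓ - ⅙*(-8) = ⅓ + 4/3 = 5/3 ≈ 1.6667)
B(o, f) = 10 (B(o, f) = 2*5 = 10)
g(Y, S) = 5/3 (g(Y, S) = 1*(5/3) = 5/3)
g(-3/(-2) + 2/B(5, -3), -5)² = (5/3)² = 25/9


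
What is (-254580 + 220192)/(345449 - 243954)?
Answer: -34388/101495 ≈ -0.33881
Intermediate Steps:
(-254580 + 220192)/(345449 - 243954) = -34388/101495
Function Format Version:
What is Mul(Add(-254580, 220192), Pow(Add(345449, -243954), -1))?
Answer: Rational(-34388, 101495) ≈ -0.33881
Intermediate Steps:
Mul(Add(-254580, 220192), Pow(Add(345449, -243954), -1)) = Mul(-34388, Pow(101495, -1)) = Mul(-34388, Rational(1, 101495)) = Rational(-34388, 101495)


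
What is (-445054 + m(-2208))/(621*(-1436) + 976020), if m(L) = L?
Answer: -223631/42132 ≈ -5.3079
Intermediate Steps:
(-445054 + m(-2208))/(621*(-1436) + 976020) = (-445054 - 2208)/(621*(-1436) + 976020) = -447262/(-891756 + 976020) = -447262/84264 = -447262*1/84264 = -223631/42132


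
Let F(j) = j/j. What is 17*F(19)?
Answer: 17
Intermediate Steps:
F(j) = 1
17*F(19) = 17*1 = 17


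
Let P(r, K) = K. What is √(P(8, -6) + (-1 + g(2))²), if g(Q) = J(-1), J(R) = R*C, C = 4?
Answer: √19 ≈ 4.3589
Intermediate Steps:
J(R) = 4*R (J(R) = R*4 = 4*R)
g(Q) = -4 (g(Q) = 4*(-1) = -4)
√(P(8, -6) + (-1 + g(2))²) = √(-6 + (-1 - 4)²) = √(-6 + (-5)²) = √(-6 + 25) = √19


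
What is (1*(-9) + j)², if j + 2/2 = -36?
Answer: 2116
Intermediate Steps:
j = -37 (j = -1 - 36 = -37)
(1*(-9) + j)² = (1*(-9) - 37)² = (-9 - 37)² = (-46)² = 2116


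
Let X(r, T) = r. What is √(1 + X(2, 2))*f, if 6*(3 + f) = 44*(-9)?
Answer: -69*√3 ≈ -119.51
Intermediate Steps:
f = -69 (f = -3 + (44*(-9))/6 = -3 + (⅙)*(-396) = -3 - 66 = -69)
√(1 + X(2, 2))*f = √(1 + 2)*(-69) = √3*(-69) = -69*√3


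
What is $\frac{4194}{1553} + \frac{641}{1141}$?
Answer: $\frac{5780827}{1771973} \approx 3.2624$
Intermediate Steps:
$\frac{4194}{1553} + \frac{641}{1141} = \frac{5780827}{1771973}$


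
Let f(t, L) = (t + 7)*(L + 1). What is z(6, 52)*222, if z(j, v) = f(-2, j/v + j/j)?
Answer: 30525/13 ≈ 2348.1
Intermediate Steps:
f(t, L) = (1 + L)*(7 + t) (f(t, L) = (7 + t)*(1 + L) = (1 + L)*(7 + t))
z(j, v) = 10 + 5*j/v (z(j, v) = 7 - 2 + 7*(j/v + j/j) + (j/v + j/j)*(-2) = 7 - 2 + 7*(j/v + 1) + (j/v + 1)*(-2) = 7 - 2 + 7*(1 + j/v) + (1 + j/v)*(-2) = 7 - 2 + (7 + 7*j/v) + (-2 - 2*j/v) = 10 + 5*j/v)
z(6, 52)*222 = (10 + 5*6/52)*222 = (10 + 5*6*(1/52))*222 = (10 + 15/26)*222 = (275/26)*222 = 30525/13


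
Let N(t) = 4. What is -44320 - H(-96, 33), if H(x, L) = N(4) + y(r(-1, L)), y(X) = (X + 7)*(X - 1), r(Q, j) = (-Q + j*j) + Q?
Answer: -1236772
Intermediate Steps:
r(Q, j) = j² (r(Q, j) = (-Q + j²) + Q = (j² - Q) + Q = j²)
y(X) = (-1 + X)*(7 + X) (y(X) = (7 + X)*(-1 + X) = (-1 + X)*(7 + X))
H(x, L) = -3 + L⁴ + 6*L² (H(x, L) = 4 + (-7 + (L²)² + 6*L²) = 4 + (-7 + L⁴ + 6*L²) = -3 + L⁴ + 6*L²)
-44320 - H(-96, 33) = -44320 - (-3 + 33⁴ + 6*33²) = -44320 - (-3 + 1185921 + 6*1089) = -44320 - (-3 + 1185921 + 6534) = -44320 - 1*1192452 = -44320 - 1192452 = -1236772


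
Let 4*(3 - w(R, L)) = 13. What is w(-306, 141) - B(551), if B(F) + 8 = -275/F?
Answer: 18181/2204 ≈ 8.2491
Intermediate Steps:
w(R, L) = -¼ (w(R, L) = 3 - ¼*13 = 3 - 13/4 = -¼)
B(F) = -8 - 275/F
w(-306, 141) - B(551) = -¼ - (-8 - 275/551) = -¼ - 1*(-4683/551) = -¼ + 4683/551 = 18181/2204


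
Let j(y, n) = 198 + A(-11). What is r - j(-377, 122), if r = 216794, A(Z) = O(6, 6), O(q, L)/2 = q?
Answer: 216584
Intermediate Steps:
O(q, L) = 2*q
A(Z) = 12 (A(Z) = 2*6 = 12)
j(y, n) = 210 (j(y, n) = 198 + 12 = 210)
r - j(-377, 122) = 216794 - 1*210 = 216794 - 210 = 216584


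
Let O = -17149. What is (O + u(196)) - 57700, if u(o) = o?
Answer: -74653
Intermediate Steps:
(O + u(196)) - 57700 = (-17149 + 196) - 57700 = -16953 - 57700 = -74653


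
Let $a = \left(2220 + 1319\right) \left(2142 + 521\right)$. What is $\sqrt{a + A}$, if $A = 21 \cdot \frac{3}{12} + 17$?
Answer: $\frac{3 \sqrt{4188613}}{2} \approx 3069.9$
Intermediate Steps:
$a = 9424357$ ($a = 3539 \cdot 2663 = 9424357$)
$A = \frac{89}{4}$ ($A = 21 \cdot 3 \cdot \frac{1}{12} + 17 = 21 \cdot \frac{1}{4} + 17 = \frac{21}{4} + 17 = \frac{89}{4} \approx 22.25$)
$\sqrt{a + A} = \sqrt{9424357 + \frac{89}{4}} = \sqrt{\frac{37697517}{4}} = \frac{3 \sqrt{4188613}}{2}$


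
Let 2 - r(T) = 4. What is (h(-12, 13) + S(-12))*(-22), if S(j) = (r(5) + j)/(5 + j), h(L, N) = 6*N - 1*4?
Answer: -1672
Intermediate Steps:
r(T) = -2 (r(T) = 2 - 1*4 = 2 - 4 = -2)
h(L, N) = -4 + 6*N (h(L, N) = 6*N - 4 = -4 + 6*N)
S(j) = (-2 + j)/(5 + j)
(h(-12, 13) + S(-12))*(-22) = ((-4 + 6*13) + (-2 - 12)/(5 - 12))*(-22) = ((-4 + 78) - 14/(-7))*(-22) = (74 - ⅐*(-14))*(-22) = (74 + 2)*(-22) = 76*(-22) = -1672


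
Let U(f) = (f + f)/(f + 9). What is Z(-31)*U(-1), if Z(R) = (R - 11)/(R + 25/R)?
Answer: -651/1972 ≈ -0.33012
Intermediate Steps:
Z(R) = (-11 + R)/(R + 25/R)
U(f) = 2*f/(9 + f) (U(f) = (2*f)/(9 + f) = 2*f/(9 + f))
Z(-31)*U(-1) = (-31*(-11 - 31)/(25 + (-31)**2))*(2*(-1)/(9 - 1)) = (-31*(-42)/(25 + 961))*(2*(-1)/8) = (-31*(-42)/986)*(2*(-1)*(1/8)) = -31*1/986*(-42)*(-1/4) = (651/493)*(-1/4) = -651/1972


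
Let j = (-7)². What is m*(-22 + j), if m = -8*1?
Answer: -216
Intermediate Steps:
j = 49
m = -8
m*(-22 + j) = -8*(-22 + 49) = -8*27 = -216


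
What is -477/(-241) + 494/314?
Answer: 134416/37837 ≈ 3.5525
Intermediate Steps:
-477/(-241) + 494/314 = -477*(-1/241) + 494*(1/314) = 477/241 + 247/157 = 134416/37837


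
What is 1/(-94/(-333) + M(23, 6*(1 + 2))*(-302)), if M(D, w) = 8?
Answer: -333/804434 ≈ -0.00041396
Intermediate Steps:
1/(-94/(-333) + M(23, 6*(1 + 2))*(-302)) = 1/(-94/(-333) + 8*(-302)) = 1/(-94*(-1/333) - 2416) = 1/(94/333 - 2416) = 1/(-804434/333) = -333/804434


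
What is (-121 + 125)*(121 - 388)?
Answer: -1068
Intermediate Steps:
(-121 + 125)*(121 - 388) = 4*(-267) = -1068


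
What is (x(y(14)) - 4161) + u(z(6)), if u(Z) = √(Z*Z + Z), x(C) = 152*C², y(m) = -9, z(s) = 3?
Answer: 8151 + 2*√3 ≈ 8154.5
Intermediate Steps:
u(Z) = √(Z + Z²) (u(Z) = √(Z² + Z) = √(Z + Z²))
(x(y(14)) - 4161) + u(z(6)) = (152*(-9)² - 4161) + √(3*(1 + 3)) = (152*81 - 4161) + √(3*4) = (12312 - 4161) + √12 = 8151 + 2*√3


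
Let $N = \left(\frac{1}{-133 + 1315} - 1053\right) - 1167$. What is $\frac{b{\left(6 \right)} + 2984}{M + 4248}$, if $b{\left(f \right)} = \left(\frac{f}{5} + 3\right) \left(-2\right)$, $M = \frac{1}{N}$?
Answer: $\frac{19520226121}{27867291225} \approx 0.70047$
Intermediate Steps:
$N = - \frac{2624039}{1182}$ ($N = \left(\frac{1}{1182} - 1053\right) - 1167 = - \frac{1244645}{1182} - 1167 = - \frac{2624039}{1182} \approx -2220.0$)
$M = - \frac{1182}{2624039}$ ($M = \frac{1}{- \frac{2624039}{1182}} = - \frac{1182}{2624039} \approx -0.00045045$)
$b{\left(f \right)} = -6 - \frac{2 f}{5}$ ($b{\left(f \right)} = \left(f \frac{1}{5} + 3\right) \left(-2\right) = \left(\frac{f}{5} + 3\right) \left(-2\right) = \left(3 + \frac{f}{5}\right) \left(-2\right) = -6 - \frac{2 f}{5}$)
$\frac{b{\left(6 \right)} + 2984}{M + 4248} = \frac{\left(-6 - \frac{12}{5}\right) + 2984}{- \frac{1182}{2624039} + 4248} = \frac{\left(-6 - \frac{12}{5}\right) + 2984}{\frac{11146916490}{2624039}} = \left(- \frac{42}{5} + 2984\right) \frac{2624039}{11146916490} = \frac{14878}{5} \cdot \frac{2624039}{11146916490} = \frac{19520226121}{27867291225}$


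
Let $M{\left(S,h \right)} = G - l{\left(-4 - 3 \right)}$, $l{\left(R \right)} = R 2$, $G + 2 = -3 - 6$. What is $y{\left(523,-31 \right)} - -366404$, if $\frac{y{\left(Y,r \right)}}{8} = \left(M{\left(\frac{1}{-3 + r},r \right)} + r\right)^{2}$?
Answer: $372676$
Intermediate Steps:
$G = -11$ ($G = -2 - 9 = -11$)
$l{\left(R \right)} = 2 R$
$M{\left(S,h \right)} = 3$ ($M{\left(S,h \right)} = -11 - 2 \left(-4 - 3\right) = -11 - 2 \left(-7\right) = -11 - -14 = -11 + 14 = 3$)
$y{\left(Y,r \right)} = 8 \left(3 + r\right)^{2}$
$y{\left(523,-31 \right)} - -366404 = 8 \left(3 - 31\right)^{2} - -366404 = 8 \left(-28\right)^{2} + 366404 = 8 \cdot 784 + 366404 = 6272 + 366404 = 372676$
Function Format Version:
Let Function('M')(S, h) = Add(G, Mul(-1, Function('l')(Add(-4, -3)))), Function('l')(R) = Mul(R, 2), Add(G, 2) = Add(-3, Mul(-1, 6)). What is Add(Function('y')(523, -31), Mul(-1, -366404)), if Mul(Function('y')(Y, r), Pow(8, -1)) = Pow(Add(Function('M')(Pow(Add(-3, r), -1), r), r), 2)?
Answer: 372676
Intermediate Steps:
G = -11 (G = Add(-2, Add(-3, Mul(-1, 6))) = Add(-2, Add(-3, -6)) = Add(-2, -9) = -11)
Function('l')(R) = Mul(2, R)
Function('M')(S, h) = 3 (Function('M')(S, h) = Add(-11, Mul(-1, Mul(2, Add(-4, -3)))) = Add(-11, Mul(-1, Mul(2, -7))) = Add(-11, Mul(-1, -14)) = Add(-11, 14) = 3)
Function('y')(Y, r) = Mul(8, Pow(Add(3, r), 2))
Add(Function('y')(523, -31), Mul(-1, -366404)) = Add(Mul(8, Pow(Add(3, -31), 2)), Mul(-1, -366404)) = Add(Mul(8, Pow(-28, 2)), 366404) = Add(Mul(8, 784), 366404) = Add(6272, 366404) = 372676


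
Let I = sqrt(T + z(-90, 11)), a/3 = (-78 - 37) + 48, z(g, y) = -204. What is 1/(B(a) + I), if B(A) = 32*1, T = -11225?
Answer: 32/12453 - I*sqrt(11429)/12453 ≈ 0.0025697 - 0.0085848*I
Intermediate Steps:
a = -201 (a = 3*((-78 - 37) + 48) = 3*(-115 + 48) = 3*(-67) = -201)
I = I*sqrt(11429) (I = sqrt(-11225 - 204) = sqrt(-11429) = I*sqrt(11429) ≈ 106.91*I)
B(A) = 32
1/(B(a) + I) = 1/(32 + I*sqrt(11429))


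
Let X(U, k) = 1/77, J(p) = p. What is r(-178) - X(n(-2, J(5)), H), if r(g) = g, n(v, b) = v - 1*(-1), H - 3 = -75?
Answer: -13707/77 ≈ -178.01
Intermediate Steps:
H = -72 (H = 3 - 75 = -72)
n(v, b) = 1 + v (n(v, b) = v + 1 = 1 + v)
X(U, k) = 1/77
r(-178) - X(n(-2, J(5)), H) = -178 - 1*1/77 = -178 - 1/77 = -13707/77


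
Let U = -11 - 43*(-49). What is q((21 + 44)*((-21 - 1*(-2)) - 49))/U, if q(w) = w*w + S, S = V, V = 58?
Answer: 9768229/1048 ≈ 9320.8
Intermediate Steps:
S = 58
q(w) = 58 + w² (q(w) = w*w + 58 = w² + 58 = 58 + w²)
U = 2096 (U = -11 + 2107 = 2096)
q((21 + 44)*((-21 - 1*(-2)) - 49))/U = (58 + ((21 + 44)*((-21 - 1*(-2)) - 49))²)/2096 = (58 + (65*((-21 + 2) - 49))²)*(1/2096) = (58 + (65*(-19 - 49))²)*(1/2096) = (58 + (65*(-68))²)*(1/2096) = (58 + (-4420)²)*(1/2096) = (58 + 19536400)*(1/2096) = 19536458*(1/2096) = 9768229/1048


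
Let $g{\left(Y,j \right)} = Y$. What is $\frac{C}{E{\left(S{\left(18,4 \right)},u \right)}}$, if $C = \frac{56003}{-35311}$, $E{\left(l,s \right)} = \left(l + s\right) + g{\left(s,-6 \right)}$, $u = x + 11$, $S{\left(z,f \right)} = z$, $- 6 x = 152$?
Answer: $\frac{168009}{1129952} \approx 0.14869$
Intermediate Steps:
$x = - \frac{76}{3}$ ($x = \left(- \frac{1}{6}\right) 152 = - \frac{76}{3} \approx -25.333$)
$u = - \frac{43}{3}$ ($u = - \frac{76}{3} + 11 = - \frac{43}{3} \approx -14.333$)
$E{\left(l,s \right)} = l + 2 s$ ($E{\left(l,s \right)} = \left(l + s\right) + s = l + 2 s$)
$C = - \frac{56003}{35311}$ ($C = 56003 \left(- \frac{1}{35311}\right) = - \frac{56003}{35311} \approx -1.586$)
$\frac{C}{E{\left(S{\left(18,4 \right)},u \right)}} = - \frac{56003}{35311 \left(18 + 2 \left(- \frac{43}{3}\right)\right)} = - \frac{56003}{35311 \left(18 - \frac{86}{3}\right)} = - \frac{56003}{35311 \left(- \frac{32}{3}\right)} = \left(- \frac{56003}{35311}\right) \left(- \frac{3}{32}\right) = \frac{168009}{1129952}$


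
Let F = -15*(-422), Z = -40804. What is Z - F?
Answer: -47134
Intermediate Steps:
F = 6330
Z - F = -40804 - 1*6330 = -40804 - 6330 = -47134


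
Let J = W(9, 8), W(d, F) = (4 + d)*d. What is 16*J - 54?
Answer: 1818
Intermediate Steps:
W(d, F) = d*(4 + d)
J = 117 (J = 9*(4 + 9) = 9*13 = 117)
16*J - 54 = 16*117 - 54 = 1872 - 54 = 1818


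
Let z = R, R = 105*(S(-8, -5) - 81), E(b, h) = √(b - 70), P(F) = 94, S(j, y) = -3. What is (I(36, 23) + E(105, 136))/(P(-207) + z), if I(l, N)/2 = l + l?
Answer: -72/4363 - √35/8726 ≈ -0.017180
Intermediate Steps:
I(l, N) = 4*l (I(l, N) = 2*(l + l) = 2*(2*l) = 4*l)
E(b, h) = √(-70 + b)
R = -8820 (R = 105*(-3 - 81) = 105*(-84) = -8820)
z = -8820
(I(36, 23) + E(105, 136))/(P(-207) + z) = (4*36 + √(-70 + 105))/(94 - 8820) = (144 + √35)/(-8726) = (144 + √35)*(-1/8726) = -72/4363 - √35/8726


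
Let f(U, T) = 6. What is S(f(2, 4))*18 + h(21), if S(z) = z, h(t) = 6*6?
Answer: 144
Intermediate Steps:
h(t) = 36
S(f(2, 4))*18 + h(21) = 6*18 + 36 = 108 + 36 = 144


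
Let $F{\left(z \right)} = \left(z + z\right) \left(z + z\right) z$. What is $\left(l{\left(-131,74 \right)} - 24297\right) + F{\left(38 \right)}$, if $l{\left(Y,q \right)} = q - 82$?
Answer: $195183$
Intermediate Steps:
$l{\left(Y,q \right)} = -82 + q$ ($l{\left(Y,q \right)} = q - 82 = -82 + q$)
$F{\left(z \right)} = 4 z^{3}$ ($F{\left(z \right)} = 2 z 2 z z = 4 z^{2} z = 4 z^{3}$)
$\left(l{\left(-131,74 \right)} - 24297\right) + F{\left(38 \right)} = \left(\left(-82 + 74\right) - 24297\right) + 4 \cdot 38^{3} = \left(-8 - 24297\right) + 4 \cdot 54872 = -24305 + 219488 = 195183$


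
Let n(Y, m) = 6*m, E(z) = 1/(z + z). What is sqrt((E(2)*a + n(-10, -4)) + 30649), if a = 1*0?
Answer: 175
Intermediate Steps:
a = 0
E(z) = 1/(2*z)
sqrt((E(2)*a + n(-10, -4)) + 30649) = sqrt((((1/2)/2)*0 + 6*(-4)) + 30649) = sqrt((((1/2)*(1/2))*0 - 24) + 30649) = sqrt(((1/4)*0 - 24) + 30649) = sqrt((0 - 24) + 30649) = sqrt(-24 + 30649) = sqrt(30625) = 175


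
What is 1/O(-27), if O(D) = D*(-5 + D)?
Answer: 1/864 ≈ 0.0011574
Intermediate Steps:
1/O(-27) = 1/(-27*(-5 - 27)) = 1/(-27*(-32)) = 1/864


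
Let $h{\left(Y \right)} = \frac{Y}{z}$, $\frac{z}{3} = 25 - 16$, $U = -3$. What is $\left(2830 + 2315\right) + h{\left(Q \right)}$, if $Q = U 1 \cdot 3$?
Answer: $\frac{15434}{3} \approx 5144.7$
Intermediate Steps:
$z = 27$ ($z = 3 \left(25 - 16\right) = 3 \cdot 9 = 27$)
$Q = -9$ ($Q = \left(-3\right) 1 \cdot 3 = \left(-3\right) 3 = -9$)
$h{\left(Y \right)} = \frac{Y}{27}$
$\left(2830 + 2315\right) + h{\left(Q \right)} = \left(2830 + 2315\right) + \frac{1}{27} \left(-9\right) = 5145 - \frac{1}{3} = \frac{15434}{3}$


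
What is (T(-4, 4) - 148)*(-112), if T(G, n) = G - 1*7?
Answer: 17808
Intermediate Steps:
T(G, n) = -7 + G (T(G, n) = G - 7 = -7 + G)
(T(-4, 4) - 148)*(-112) = ((-7 - 4) - 148)*(-112) = (-11 - 148)*(-112) = -159*(-112) = 17808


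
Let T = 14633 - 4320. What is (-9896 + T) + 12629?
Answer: 13046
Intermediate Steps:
T = 10313
(-9896 + T) + 12629 = (-9896 + 10313) + 12629 = 417 + 12629 = 13046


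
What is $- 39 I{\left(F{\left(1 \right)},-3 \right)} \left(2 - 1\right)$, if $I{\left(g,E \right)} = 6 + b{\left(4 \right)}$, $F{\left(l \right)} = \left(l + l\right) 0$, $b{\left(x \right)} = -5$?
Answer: $-39$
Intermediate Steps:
$F{\left(l \right)} = 0$ ($F{\left(l \right)} = 2 l 0 = 0$)
$I{\left(g,E \right)} = 1$ ($I{\left(g,E \right)} = 6 - 5 = 1$)
$- 39 I{\left(F{\left(1 \right)},-3 \right)} \left(2 - 1\right) = \left(-39\right) 1 \left(2 - 1\right) = - 39 \left(2 - 1\right) = \left(-39\right) 1 = -39$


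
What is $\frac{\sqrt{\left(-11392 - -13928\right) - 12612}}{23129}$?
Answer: $\frac{2 i \sqrt{2519}}{23129} \approx 0.00434 i$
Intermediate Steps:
$\frac{\sqrt{\left(-11392 - -13928\right) - 12612}}{23129} = \sqrt{\left(-11392 + 13928\right) - 12612} \cdot \frac{1}{23129} = \sqrt{2536 - 12612} \cdot \frac{1}{23129} = \sqrt{-10076} \cdot \frac{1}{23129} = 2 i \sqrt{2519} \cdot \frac{1}{23129} = \frac{2 i \sqrt{2519}}{23129}$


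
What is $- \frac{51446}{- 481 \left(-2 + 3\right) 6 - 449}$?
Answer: $\frac{1774}{115} \approx 15.426$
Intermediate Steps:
$- \frac{51446}{- 481 \left(-2 + 3\right) 6 - 449} = - \frac{51446}{- 481 \cdot 1 \cdot 6 - 449} = - \frac{51446}{\left(-481\right) 6 - 449} = - \frac{51446}{-2886 - 449} = - \frac{51446}{-3335} = \left(-51446\right) \left(- \frac{1}{3335}\right) = \frac{1774}{115}$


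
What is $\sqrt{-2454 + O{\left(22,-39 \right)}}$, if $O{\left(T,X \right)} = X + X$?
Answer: $2 i \sqrt{633} \approx 50.319 i$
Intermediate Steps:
$O{\left(T,X \right)} = 2 X$
$\sqrt{-2454 + O{\left(22,-39 \right)}} = \sqrt{-2454 + 2 \left(-39\right)} = \sqrt{-2454 - 78} = \sqrt{-2532} = 2 i \sqrt{633}$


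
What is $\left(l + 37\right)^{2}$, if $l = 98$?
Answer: $18225$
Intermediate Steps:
$\left(l + 37\right)^{2} = \left(98 + 37\right)^{2} = 135^{2} = 18225$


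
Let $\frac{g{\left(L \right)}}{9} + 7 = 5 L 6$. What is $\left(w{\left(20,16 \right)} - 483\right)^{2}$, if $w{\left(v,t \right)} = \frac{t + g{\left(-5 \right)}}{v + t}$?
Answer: $\frac{352876225}{1296} \approx 2.7228 \cdot 10^{5}$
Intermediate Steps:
$g{\left(L \right)} = -63 + 270 L$ ($g{\left(L \right)} = -63 + 9 \cdot 5 L 6 = -63 + 9 \cdot 30 L = -63 + 270 L$)
$w{\left(v,t \right)} = \frac{-1413 + t}{t + v}$ ($w{\left(v,t \right)} = \frac{t + \left(-63 + 270 \left(-5\right)\right)}{v + t} = \frac{t - 1413}{t + v} = \frac{-1413 + t}{t + v}$)
$\left(w{\left(20,16 \right)} - 483\right)^{2} = \left(\frac{-1413 + 16}{16 + 20} - 483\right)^{2} = \left(\frac{1}{36} \left(-1397\right) - 483\right)^{2} = \left(- \frac{1397}{36} - 483\right)^{2} = \left(- \frac{18785}{36}\right)^{2} = \frac{352876225}{1296}$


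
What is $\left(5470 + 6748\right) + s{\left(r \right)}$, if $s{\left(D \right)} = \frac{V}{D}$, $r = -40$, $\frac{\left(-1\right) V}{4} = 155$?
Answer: $\frac{24467}{2} \approx 12234.0$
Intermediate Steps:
$V = -620$ ($V = \left(-4\right) 155 = -620$)
$s{\left(D \right)} = - \frac{620}{D}$
$\left(5470 + 6748\right) + s{\left(r \right)} = \left(5470 + 6748\right) - \frac{620}{-40} = 12218 - - \frac{31}{2} = 12218 + \frac{31}{2} = \frac{24467}{2}$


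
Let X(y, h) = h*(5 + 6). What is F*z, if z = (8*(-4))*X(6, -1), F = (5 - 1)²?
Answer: 5632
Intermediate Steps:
X(y, h) = 11*h (X(y, h) = h*11 = 11*h)
F = 16 (F = 4² = 16)
z = 352 (z = (8*(-4))*(11*(-1)) = -32*(-11) = 352)
F*z = 16*352 = 5632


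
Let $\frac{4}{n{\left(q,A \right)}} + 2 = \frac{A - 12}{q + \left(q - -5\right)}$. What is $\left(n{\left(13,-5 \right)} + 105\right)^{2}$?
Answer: $\frac{66765241}{6241} \approx 10698.0$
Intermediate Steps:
$n{\left(q,A \right)} = \frac{4}{-2 + \frac{-12 + A}{5 + 2 q}}$ ($n{\left(q,A \right)} = \frac{4}{-2 + \frac{A - 12}{q + \left(q - -5\right)}} = \frac{4}{-2 + \frac{-12 + A}{q + \left(q + 5\right)}} = \frac{4}{-2 + \frac{-12 + A}{q + \left(5 + q\right)}} = \frac{4}{-2 + \frac{-12 + A}{5 + 2 q}}$)
$\left(n{\left(13,-5 \right)} + 105\right)^{2} = \left(\frac{4 \left(-5 - 26\right)}{22 - -5 + 4 \cdot 13} + 105\right)^{2} = \left(\frac{4 \left(-5 - 26\right)}{22 + 5 + 52} + 105\right)^{2} = \left(4 \cdot \frac{1}{79} \left(-31\right) + 105\right)^{2} = \left(- \frac{124}{79} + 105\right)^{2} = \left(\frac{8171}{79}\right)^{2} = \frac{66765241}{6241}$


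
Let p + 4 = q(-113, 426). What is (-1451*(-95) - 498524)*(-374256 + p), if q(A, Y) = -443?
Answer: 135147503337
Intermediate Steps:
p = -447 (p = -4 - 443 = -447)
(-1451*(-95) - 498524)*(-374256 + p) = (-1451*(-95) - 498524)*(-374256 - 447) = (137845 - 498524)*(-374703) = -360679*(-374703) = 135147503337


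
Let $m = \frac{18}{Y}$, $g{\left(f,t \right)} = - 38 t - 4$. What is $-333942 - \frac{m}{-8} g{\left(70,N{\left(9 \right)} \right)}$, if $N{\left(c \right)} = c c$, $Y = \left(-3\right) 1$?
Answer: $- \frac{663261}{2} \approx -3.3163 \cdot 10^{5}$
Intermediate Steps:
$Y = -3$
$N{\left(c \right)} = c^{2}$
$g{\left(f,t \right)} = -4 - 38 t$
$m = -6$ ($m = \frac{18}{-3} = 18 \left(- \frac{1}{3}\right) = -6$)
$-333942 - \frac{m}{-8} g{\left(70,N{\left(9 \right)} \right)} = -333942 - - \frac{6}{-8} \left(-4 - 38 \cdot 9^{2}\right) = -333942 - \left(-6\right) \left(- \frac{1}{8}\right) \left(-4 - 3078\right) = -333942 - \frac{3 \left(-4 - 3078\right)}{4} = -333942 - \frac{3}{4} \left(-3082\right) = -333942 - - \frac{4623}{2} = -333942 + \frac{4623}{2} = - \frac{663261}{2}$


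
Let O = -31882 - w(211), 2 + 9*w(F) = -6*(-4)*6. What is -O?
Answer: 287080/9 ≈ 31898.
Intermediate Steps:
w(F) = 142/9 (w(F) = -2/9 + (-6*(-4)*6)/9 = -2/9 + (24*6)/9 = -2/9 + (⅑)*144 = -2/9 + 16 = 142/9)
O = -287080/9 (O = -31882 - 1*142/9 = -31882 - 142/9 = -287080/9 ≈ -31898.)
-O = -1*(-287080/9) = 287080/9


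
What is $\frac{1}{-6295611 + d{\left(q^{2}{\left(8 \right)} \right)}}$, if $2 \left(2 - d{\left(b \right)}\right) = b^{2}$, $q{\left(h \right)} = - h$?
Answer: $- \frac{1}{6297657} \approx -1.5879 \cdot 10^{-7}$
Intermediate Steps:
$d{\left(b \right)} = 2 - \frac{b^{2}}{2}$
$\frac{1}{-6295611 + d{\left(q^{2}{\left(8 \right)} \right)}} = \frac{1}{-6295611 + \left(2 - \frac{\left(\left(\left(-1\right) 8\right)^{2}\right)^{2}}{2}\right)} = \frac{1}{-6295611 + \left(2 - \frac{\left(\left(-8\right)^{2}\right)^{2}}{2}\right)} = \frac{1}{-6295611 + \left(2 - \frac{64^{2}}{2}\right)} = \frac{1}{-6295611 + \left(2 - 2048\right)} = \frac{1}{-6295611 - 2046} = \frac{1}{-6297657} = - \frac{1}{6297657}$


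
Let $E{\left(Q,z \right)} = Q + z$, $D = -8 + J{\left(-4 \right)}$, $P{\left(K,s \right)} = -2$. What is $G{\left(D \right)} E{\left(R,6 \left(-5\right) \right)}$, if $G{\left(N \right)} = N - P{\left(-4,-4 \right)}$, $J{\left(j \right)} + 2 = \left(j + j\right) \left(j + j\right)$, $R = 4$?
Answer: $-1456$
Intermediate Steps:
$J{\left(j \right)} = -2 + 4 j^{2}$ ($J{\left(j \right)} = -2 + \left(j + j\right) \left(j + j\right) = -2 + 2 j 2 j = -2 + 4 j^{2}$)
$D = 54$ ($D = -8 - \left(2 - 4 \left(-4\right)^{2}\right) = -8 + \left(-2 + 4 \cdot 16\right) = -8 + \left(-2 + 64\right) = -8 + 62 = 54$)
$G{\left(N \right)} = 2 + N$ ($G{\left(N \right)} = N - -2 = N + 2 = 2 + N$)
$G{\left(D \right)} E{\left(R,6 \left(-5\right) \right)} = \left(2 + 54\right) \left(4 + 6 \left(-5\right)\right) = 56 \left(4 - 30\right) = 56 \left(-26\right) = -1456$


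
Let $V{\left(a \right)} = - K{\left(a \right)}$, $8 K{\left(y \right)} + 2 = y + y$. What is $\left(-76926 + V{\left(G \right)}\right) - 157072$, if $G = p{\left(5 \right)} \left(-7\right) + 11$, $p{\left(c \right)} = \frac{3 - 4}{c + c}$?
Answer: $- \frac{9360027}{40} \approx -2.34 \cdot 10^{5}$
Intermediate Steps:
$p{\left(c \right)} = - \frac{1}{2 c}$
$K{\left(y \right)} = - \frac{1}{4} + \frac{y}{4}$ ($K{\left(y \right)} = - \frac{1}{4} + \frac{y + y}{8} = - \frac{1}{4} + \frac{2 y}{8} = - \frac{1}{4} + \frac{y}{4}$)
$G = \frac{117}{10}$ ($G = - \frac{1}{2 \cdot 5} \left(-7\right) + 11 = \left(- \frac{1}{2}\right) \frac{1}{5} \left(-7\right) + 11 = \left(- \frac{1}{10}\right) \left(-7\right) + 11 = \frac{7}{10} + 11 = \frac{117}{10} \approx 11.7$)
$V{\left(a \right)} = \frac{1}{4} - \frac{a}{4}$ ($V{\left(a \right)} = - (- \frac{1}{4} + \frac{a}{4}) = \frac{1}{4} - \frac{a}{4}$)
$\left(-76926 + V{\left(G \right)}\right) - 157072 = \left(-76926 + \left(\frac{1}{4} - \frac{117}{40}\right)\right) - 157072 = \left(-76926 - \frac{107}{40}\right) - 157072 = - \frac{3077147}{40} - 157072 = - \frac{9360027}{40}$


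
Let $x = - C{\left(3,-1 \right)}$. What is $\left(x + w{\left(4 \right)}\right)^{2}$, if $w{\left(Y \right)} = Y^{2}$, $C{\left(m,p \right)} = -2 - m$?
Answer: $441$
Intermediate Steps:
$x = 5$ ($x = - (-2 - 3) = \left(-1\right) \left(-5\right) = 5$)
$\left(x + w{\left(4 \right)}\right)^{2} = \left(5 + 4^{2}\right)^{2} = \left(5 + 16\right)^{2} = 21^{2} = 441$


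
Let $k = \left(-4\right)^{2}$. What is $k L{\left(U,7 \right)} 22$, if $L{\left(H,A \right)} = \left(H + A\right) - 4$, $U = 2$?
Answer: $1760$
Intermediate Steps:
$k = 16$
$L{\left(H,A \right)} = -4 + A + H$ ($L{\left(H,A \right)} = \left(A + H\right) - 4 = -4 + A + H$)
$k L{\left(U,7 \right)} 22 = 16 \left(-4 + 7 + 2\right) 22 = 16 \cdot 5 \cdot 22 = 80 \cdot 22 = 1760$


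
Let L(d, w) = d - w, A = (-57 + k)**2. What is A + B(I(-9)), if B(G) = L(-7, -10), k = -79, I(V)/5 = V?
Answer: 18499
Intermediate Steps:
I(V) = 5*V
A = 18496 (A = (-57 - 79)**2 = (-136)**2 = 18496)
B(G) = 3 (B(G) = -7 - 1*(-10) = -7 + 10 = 3)
A + B(I(-9)) = 18496 + 3 = 18499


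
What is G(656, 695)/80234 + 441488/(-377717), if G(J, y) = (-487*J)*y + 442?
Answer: -41950454583479/15152872889 ≈ -2768.5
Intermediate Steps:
G(J, y) = 442 - 487*J*y (G(J, y) = -487*J*y + 442 = 442 - 487*J*y)
G(656, 695)/80234 + 441488/(-377717) = (442 - 487*656*695)/80234 + 441488/(-377717) = (442 - 222033040)*(1/80234) + 441488*(-1/377717) = -222032598*1/80234 - 441488/377717 = -111016299/40117 - 441488/377717 = -41950454583479/15152872889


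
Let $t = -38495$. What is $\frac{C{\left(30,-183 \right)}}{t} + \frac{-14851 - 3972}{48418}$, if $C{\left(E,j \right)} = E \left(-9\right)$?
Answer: $- \frac{142303705}{372770182} \approx -0.38175$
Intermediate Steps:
$C{\left(E,j \right)} = - 9 E$
$\frac{C{\left(30,-183 \right)}}{t} + \frac{-14851 - 3972}{48418} = \frac{\left(-9\right) 30}{-38495} + \frac{-14851 - 3972}{48418} = \left(-270\right) \left(- \frac{1}{38495}\right) - \frac{18823}{48418} = \frac{54}{7699} - \frac{18823}{48418} = - \frac{142303705}{372770182}$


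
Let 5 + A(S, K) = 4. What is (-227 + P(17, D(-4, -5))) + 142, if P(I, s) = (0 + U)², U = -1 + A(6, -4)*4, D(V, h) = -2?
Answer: -60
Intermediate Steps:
A(S, K) = -1 (A(S, K) = -5 + 4 = -1)
U = -5 (U = -1 - 1*4 = -1 - 4 = -5)
P(I, s) = 25 (P(I, s) = (0 - 5)² = (-5)² = 25)
(-227 + P(17, D(-4, -5))) + 142 = (-227 + 25) + 142 = -202 + 142 = -60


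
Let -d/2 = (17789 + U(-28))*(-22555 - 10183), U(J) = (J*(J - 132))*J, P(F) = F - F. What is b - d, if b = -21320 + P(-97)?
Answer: 7048535556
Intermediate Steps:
P(F) = 0
b = -21320 (b = -21320 + 0 = -21320)
U(J) = J²*(-132 + J) (U(J) = (J*(-132 + J))*J = J²*(-132 + J))
d = -7048556876 (d = -2*(17789 + (-28)²*(-132 - 28))*(-22555 - 10183) = -2*(17789 + 784*(-160))*(-32738) = -2*(17789 - 125440)*(-32738) = -(-215302)*(-32738) = -2*3524278438 = -7048556876)
b - d = -21320 - 1*(-7048556876) = -21320 + 7048556876 = 7048535556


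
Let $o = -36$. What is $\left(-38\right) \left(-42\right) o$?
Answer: $-57456$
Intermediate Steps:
$\left(-38\right) \left(-42\right) o = \left(-38\right) \left(-42\right) \left(-36\right) = 1596 \left(-36\right) = -57456$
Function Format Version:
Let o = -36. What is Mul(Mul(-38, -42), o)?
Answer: -57456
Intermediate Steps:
Mul(Mul(-38, -42), o) = Mul(Mul(-38, -42), -36) = Mul(1596, -36) = -57456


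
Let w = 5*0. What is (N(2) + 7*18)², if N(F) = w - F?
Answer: 15376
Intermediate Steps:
w = 0
N(F) = -F (N(F) = 0 - F = -F)
(N(2) + 7*18)² = (-1*2 + 7*18)² = (-2 + 126)² = 124² = 15376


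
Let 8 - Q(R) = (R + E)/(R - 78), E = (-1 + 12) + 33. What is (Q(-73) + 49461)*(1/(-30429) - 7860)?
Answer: -595521391054130/1531593 ≈ -3.8883e+8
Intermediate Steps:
E = 44 (E = 11 + 33 = 44)
Q(R) = 8 - (44 + R)/(-78 + R) (Q(R) = 8 - (R + 44)/(R - 78) = 8 - (44 + R)/(-78 + R))
(Q(-73) + 49461)*(1/(-30429) - 7860) = ((-668 + 7*(-73))/(-78 - 73) + 49461)*(1/(-30429) - 7860) = ((-668 - 511)/(-151) + 49461)*(-1/30429 - 7860) = (-1/151*(-1179) + 49461)*(-239171941/30429) = (1179/151 + 49461)*(-239171941/30429) = (7469790/151)*(-239171941/30429) = -595521391054130/1531593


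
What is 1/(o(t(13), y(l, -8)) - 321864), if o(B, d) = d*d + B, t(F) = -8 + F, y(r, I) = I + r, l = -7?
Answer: -1/321634 ≈ -3.1091e-6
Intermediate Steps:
o(B, d) = B + d² (o(B, d) = d² + B = B + d²)
1/(o(t(13), y(l, -8)) - 321864) = 1/(((-8 + 13) + (-8 - 7)²) - 321864) = 1/((5 + (-15)²) - 321864) = 1/((5 + 225) - 321864) = 1/(230 - 321864) = 1/(-321634) = -1/321634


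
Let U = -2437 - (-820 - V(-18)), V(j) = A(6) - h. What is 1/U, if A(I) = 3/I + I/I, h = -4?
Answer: -2/3223 ≈ -0.00062054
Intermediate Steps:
A(I) = 1 + 3/I (A(I) = 3/I + 1 = 1 + 3/I)
V(j) = 11/2 (V(j) = (3 + 6)/6 - 1*(-4) = (1/6)*9 + 4 = 3/2 + 4 = 11/2)
U = -3223/2 (U = -2437 - (-820 - 1*11/2) = -2437 - (-820 - 11/2) = -2437 - 1*(-1651/2) = -2437 + 1651/2 = -3223/2 ≈ -1611.5)
1/U = 1/(-3223/2) = -2/3223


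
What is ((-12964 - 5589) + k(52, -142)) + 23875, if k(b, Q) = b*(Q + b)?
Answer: 642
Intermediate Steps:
((-12964 - 5589) + k(52, -142)) + 23875 = ((-12964 - 5589) + 52*(-142 + 52)) + 23875 = (-18553 + 52*(-90)) + 23875 = (-18553 - 4680) + 23875 = -23233 + 23875 = 642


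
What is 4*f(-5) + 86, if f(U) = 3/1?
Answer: 98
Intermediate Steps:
f(U) = 3 (f(U) = 3*1 = 3)
4*f(-5) + 86 = 4*3 + 86 = 12 + 86 = 98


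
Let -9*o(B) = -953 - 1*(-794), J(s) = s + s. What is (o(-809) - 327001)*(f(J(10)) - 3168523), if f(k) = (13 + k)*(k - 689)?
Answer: 3129819070000/3 ≈ 1.0433e+12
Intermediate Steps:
J(s) = 2*s
f(k) = (-689 + k)*(13 + k) (f(k) = (13 + k)*(-689 + k) = (-689 + k)*(13 + k))
o(B) = 53/3 (o(B) = -(-953 - 1*(-794))/9 = -(-953 + 794)/9 = -⅑*(-159) = 53/3)
(o(-809) - 327001)*(f(J(10)) - 3168523) = (53/3 - 327001)*((-8957 + (2*10)² - 1352*10) - 3168523) = -980950*((-8957 + 20² - 676*20) - 3168523)/3 = -980950*((-8957 + 400 - 13520) - 3168523)/3 = -980950*(-22077 - 3168523)/3 = -980950/3*(-3190600) = 3129819070000/3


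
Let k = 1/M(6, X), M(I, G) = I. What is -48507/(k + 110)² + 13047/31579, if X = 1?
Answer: -49444383621/13797528259 ≈ -3.5836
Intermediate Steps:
k = ⅙ (k = 1/6 = ⅙ ≈ 0.16667)
-48507/(k + 110)² + 13047/31579 = -48507/(⅙ + 110)² + 13047/31579 = -48507/((661/6)²) + 13047*(1/31579) = -48507/436921/36 + 13047/31579 = -48507*36/436921 + 13047/31579 = -1746252/436921 + 13047/31579 = -49444383621/13797528259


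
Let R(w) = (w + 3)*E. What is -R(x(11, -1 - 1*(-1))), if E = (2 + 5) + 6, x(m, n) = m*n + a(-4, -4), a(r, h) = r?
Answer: 13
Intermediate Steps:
x(m, n) = -4 + m*n (x(m, n) = m*n - 4 = -4 + m*n)
E = 13 (E = 7 + 6 = 13)
R(w) = 39 + 13*w (R(w) = (w + 3)*13 = (3 + w)*13 = 39 + 13*w)
-R(x(11, -1 - 1*(-1))) = -(39 + 13*(-4 + 11*(-1 - 1*(-1)))) = -(39 + 13*(-4 + 11*(-1 + 1))) = -(39 + 13*(-4 + 11*0)) = -(39 + 13*(-4 + 0)) = -(39 + 13*(-4)) = -(39 - 52) = -1*(-13) = 13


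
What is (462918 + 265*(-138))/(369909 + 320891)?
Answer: 106587/172700 ≈ 0.61718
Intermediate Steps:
(462918 + 265*(-138))/(369909 + 320891) = (462918 - 36570)/690800 = 426348*(1/690800) = 106587/172700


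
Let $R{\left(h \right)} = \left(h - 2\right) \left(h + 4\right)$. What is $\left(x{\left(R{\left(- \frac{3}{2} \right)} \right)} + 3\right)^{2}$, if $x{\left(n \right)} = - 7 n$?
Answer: $\frac{66049}{16} \approx 4128.1$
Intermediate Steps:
$R{\left(h \right)} = \left(-2 + h\right) \left(4 + h\right)$
$\left(x{\left(R{\left(- \frac{3}{2} \right)} \right)} + 3\right)^{2} = \left(- 7 \left(-8 + \left(- \frac{3}{2}\right)^{2} + 2 \left(- \frac{3}{2}\right)\right) + 3\right)^{2} = \left(- 7 \left(-8 + \frac{9}{4} - 3\right) + 3\right)^{2} = \left(\left(-7\right) \left(- \frac{35}{4}\right) + 3\right)^{2} = \left(\frac{245}{4} + 3\right)^{2} = \left(\frac{257}{4}\right)^{2} = \frac{66049}{16}$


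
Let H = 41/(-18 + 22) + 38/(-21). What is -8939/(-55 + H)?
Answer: 750876/3911 ≈ 191.99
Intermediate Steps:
H = 709/84 (H = 41/4 + 38*(-1/21) = 41*(¼) - 38/21 = 41/4 - 38/21 = 709/84 ≈ 8.4405)
-8939/(-55 + H) = -8939/(-55 + 709/84) = -8939/(-3911/84) = -84/3911*(-8939) = 750876/3911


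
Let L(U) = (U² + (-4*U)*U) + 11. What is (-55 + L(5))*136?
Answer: -16184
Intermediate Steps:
L(U) = 11 - 3*U² (L(U) = (U² - 4*U²) + 11 = -3*U² + 11 = 11 - 3*U²)
(-55 + L(5))*136 = (-55 + (11 - 3*5²))*136 = (-55 + (11 - 3*25))*136 = (-55 + (11 - 75))*136 = (-55 - 64)*136 = -119*136 = -16184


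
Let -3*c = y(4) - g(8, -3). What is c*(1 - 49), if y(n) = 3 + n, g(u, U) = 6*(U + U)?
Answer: 688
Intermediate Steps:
g(u, U) = 12*U (g(u, U) = 6*(2*U) = 12*U)
c = -43/3 (c = -((3 + 4) - 12*(-3))/3 = -(7 - 1*(-36))/3 = -(7 + 36)/3 = -⅓*43 = -43/3 ≈ -14.333)
c*(1 - 49) = -43*(1 - 49)/3 = -43/3*(-48) = 688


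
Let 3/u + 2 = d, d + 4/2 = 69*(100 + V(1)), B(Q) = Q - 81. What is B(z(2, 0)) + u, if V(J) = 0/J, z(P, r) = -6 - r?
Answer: -599949/6896 ≈ -87.000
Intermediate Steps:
V(J) = 0
B(Q) = -81 + Q
d = 6898 (d = -2 + 69*(100 + 0) = -2 + 69*100 = -2 + 6900 = 6898)
u = 3/6896 (u = 3/(-2 + 6898) = 3/6896 ≈ 0.00043503)
B(z(2, 0)) + u = (-81 + (-6 - 1*0)) + 3/6896 = (-81 + (-6 + 0)) + 3/6896 = (-81 - 6) + 3/6896 = -87 + 3/6896 = -599949/6896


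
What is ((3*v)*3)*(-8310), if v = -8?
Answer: 598320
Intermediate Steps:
((3*v)*3)*(-8310) = ((3*(-8))*3)*(-8310) = -24*3*(-8310) = -72*(-8310) = 598320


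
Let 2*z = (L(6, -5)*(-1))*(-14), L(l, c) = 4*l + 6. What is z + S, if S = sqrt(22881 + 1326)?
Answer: 210 + sqrt(24207) ≈ 365.59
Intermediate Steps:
L(l, c) = 6 + 4*l
S = sqrt(24207) ≈ 155.59
z = 210 (z = (((6 + 4*6)*(-1))*(-14))/2 = (((6 + 24)*(-1))*(-14))/2 = ((30*(-1))*(-14))/2 = (-30*(-14))/2 = (1/2)*420 = 210)
z + S = 210 + sqrt(24207)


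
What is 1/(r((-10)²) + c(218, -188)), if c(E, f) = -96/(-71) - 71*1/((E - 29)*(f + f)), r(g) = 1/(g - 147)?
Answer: 5045544/6719833 ≈ 0.75084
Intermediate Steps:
r(g) = 1/(-147 + g)
c(E, f) = 96/71 - 71/(2*f*(-29 + E)) (c(E, f) = -96*(-1/71) - 71*1/(2*f*(-29 + E)) = 96/71 - 71*1/(2*f*(-29 + E)) = 96/71 - 71/(2*f*(-29 + E)))
1/(r((-10)²) + c(218, -188)) = 1/(1/(-147 + (-10)²) + (1/142)*(-5041 - 5568*(-188) + 192*218*(-188))/(-188*(-29 + 218))) = 1/(1/(-147 + 100) + (1/142)*(-1/188)*(-5041 + 1046784 - 7868928)/189) = 1/(1/(-47) + (1/142)*(-1/188)*(1/189)*(-6827185)) = 1/(-1/47 + 6827185/5045544) = 1/(6719833/5045544) = 5045544/6719833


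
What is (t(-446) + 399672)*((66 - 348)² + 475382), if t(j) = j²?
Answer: 332160072728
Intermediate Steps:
(t(-446) + 399672)*((66 - 348)² + 475382) = ((-446)² + 399672)*((66 - 348)² + 475382) = (198916 + 399672)*((-282)² + 475382) = 598588*(79524 + 475382) = 598588*554906 = 332160072728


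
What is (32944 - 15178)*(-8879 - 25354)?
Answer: -608183478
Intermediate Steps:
(32944 - 15178)*(-8879 - 25354) = 17766*(-34233) = -608183478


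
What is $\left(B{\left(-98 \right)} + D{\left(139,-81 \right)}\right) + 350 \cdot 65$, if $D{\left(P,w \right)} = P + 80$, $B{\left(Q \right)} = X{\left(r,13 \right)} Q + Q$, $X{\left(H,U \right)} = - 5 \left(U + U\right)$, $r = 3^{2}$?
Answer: $35611$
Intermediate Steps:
$r = 9$
$X{\left(H,U \right)} = - 10 U$ ($X{\left(H,U \right)} = - 5 \cdot 2 U = - 10 U$)
$B{\left(Q \right)} = - 129 Q$ ($B{\left(Q \right)} = \left(-10\right) 13 Q + Q = - 130 Q + Q = - 129 Q$)
$D{\left(P,w \right)} = 80 + P$
$\left(B{\left(-98 \right)} + D{\left(139,-81 \right)}\right) + 350 \cdot 65 = \left(\left(-129\right) \left(-98\right) + \left(80 + 139\right)\right) + 350 \cdot 65 = \left(12642 + 219\right) + 22750 = 12861 + 22750 = 35611$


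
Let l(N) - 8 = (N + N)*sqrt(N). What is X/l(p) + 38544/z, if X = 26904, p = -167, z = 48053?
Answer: 60701168800/74601946129 + 748828*I*sqrt(167)/1552493 ≈ 0.81367 + 6.2332*I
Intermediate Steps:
l(N) = 8 + 2*N**(3/2) (l(N) = 8 + (N + N)*sqrt(N) = 8 + (2*N)*sqrt(N) = 8 + 2*N**(3/2))
X/l(p) + 38544/z = 26904/(8 + 2*(-167)**(3/2)) + 38544/48053 = 26904/(8 + 2*(-167*I*sqrt(167))) + 38544*(1/48053) = 26904/(8 - 334*I*sqrt(167)) + 38544/48053 = 38544/48053 + 26904/(8 - 334*I*sqrt(167))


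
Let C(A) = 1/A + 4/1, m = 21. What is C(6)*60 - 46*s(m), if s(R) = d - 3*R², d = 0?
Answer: 61108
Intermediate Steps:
s(R) = -3*R² (s(R) = 0 - 3*R² = -3*R²)
C(A) = 4 + 1/A (C(A) = 1/A + 4*1 = 1/A + 4 = 4 + 1/A)
C(6)*60 - 46*s(m) = (4 + 1/6)*60 - (-138)*21² = (4 + ⅙)*60 - (-138)*441 = (25/6)*60 - 46*(-1323) = 250 + 60858 = 61108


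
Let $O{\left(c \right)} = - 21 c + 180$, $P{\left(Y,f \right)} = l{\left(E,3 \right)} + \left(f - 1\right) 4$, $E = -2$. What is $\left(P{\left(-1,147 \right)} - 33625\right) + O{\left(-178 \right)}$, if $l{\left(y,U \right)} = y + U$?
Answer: $-29122$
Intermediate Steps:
$l{\left(y,U \right)} = U + y$
$P{\left(Y,f \right)} = -3 + 4 f$ ($P{\left(Y,f \right)} = \left(3 - 2\right) + \left(f - 1\right) 4 = 1 + \left(-1 + f\right) 4 = 1 + \left(-4 + 4 f\right) = -3 + 4 f$)
$O{\left(c \right)} = 180 - 21 c$
$\left(P{\left(-1,147 \right)} - 33625\right) + O{\left(-178 \right)} = \left(\left(-3 + 4 \cdot 147\right) - 33625\right) + \left(180 - -3738\right) = \left(\left(-3 + 588\right) - 33625\right) + \left(180 + 3738\right) = \left(585 - 33625\right) + 3918 = -33040 + 3918 = -29122$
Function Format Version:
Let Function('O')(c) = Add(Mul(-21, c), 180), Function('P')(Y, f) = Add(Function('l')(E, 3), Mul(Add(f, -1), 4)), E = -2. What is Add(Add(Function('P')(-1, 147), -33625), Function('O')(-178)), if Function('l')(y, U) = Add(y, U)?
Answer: -29122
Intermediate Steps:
Function('l')(y, U) = Add(U, y)
Function('P')(Y, f) = Add(-3, Mul(4, f)) (Function('P')(Y, f) = Add(Add(3, -2), Mul(Add(f, -1), 4)) = Add(1, Mul(Add(-1, f), 4)) = Add(1, Add(-4, Mul(4, f))) = Add(-3, Mul(4, f)))
Function('O')(c) = Add(180, Mul(-21, c))
Add(Add(Function('P')(-1, 147), -33625), Function('O')(-178)) = Add(Add(Add(-3, Mul(4, 147)), -33625), Add(180, Mul(-21, -178))) = Add(Add(Add(-3, 588), -33625), Add(180, 3738)) = Add(Add(585, -33625), 3918) = Add(-33040, 3918) = -29122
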